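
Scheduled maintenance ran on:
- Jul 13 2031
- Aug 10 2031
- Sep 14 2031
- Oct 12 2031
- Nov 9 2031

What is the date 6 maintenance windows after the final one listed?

May 9 2032

These are Sundays at 28- or 35-day spacing (28, 35, 28, 28).
The pattern: 2nd Sunday of the month.
2nd Sunday of December 2031: Dec 14 2031.
January 2032 — 2nd Sunday is Jan 11 2032.
2nd Sunday of February 2032: Feb 8 2032.
2nd Sunday of March 2032: Mar 14 2032.
April 2032 — 2nd Sunday is Apr 11 2032.
May 2032 — 2nd Sunday is May 9 2032.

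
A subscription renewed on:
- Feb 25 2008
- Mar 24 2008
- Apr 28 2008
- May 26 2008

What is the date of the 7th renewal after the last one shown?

These are Mondays at 28- or 35-day spacing (28, 35, 28).
The pattern: 4th Monday of the month.
June 2008 — 4th Monday is Jun 23 2008.
4th Monday of July 2008: Jul 28 2008.
4th Monday of August 2008: Aug 25 2008.
4th Monday of September 2008: Sep 22 2008.
October 2008 — 4th Monday is Oct 27 2008.
November 2008 — 4th Monday is Nov 24 2008.
December 2008 — 4th Monday is Dec 22 2008.

Dec 22 2008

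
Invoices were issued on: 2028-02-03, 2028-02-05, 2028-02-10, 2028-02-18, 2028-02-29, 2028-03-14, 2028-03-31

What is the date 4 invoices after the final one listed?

2028-07-07

The spacing grows by 3 each time: 2, 5, 8, 11, 14, 17 days.
Next gap: 20 days. 2028-03-31 + 20 days = 2028-04-20.
Next gap: 23 days. 2028-04-20 + 23 days = 2028-05-13.
Next gap: 26 days. 2028-05-13 + 26 days = 2028-06-08.
Next gap: 29 days. 2028-06-08 + 29 days = 2028-07-07.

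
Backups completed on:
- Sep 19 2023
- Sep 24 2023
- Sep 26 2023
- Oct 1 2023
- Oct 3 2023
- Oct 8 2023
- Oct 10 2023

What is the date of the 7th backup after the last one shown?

Nov 5 2023

The gap pattern 5, 2, 5, 2, 5, 2 repeats every 2 events.
These are the Tuesdays and Sundays of each week.
Next Sunday: Oct 15 2023.
The following Tuesday is Oct 17 2023.
The following Sunday is Oct 22 2023.
Next Tuesday: Oct 24 2023.
The following Sunday is Oct 29 2023.
Next Tuesday: Oct 31 2023.
Next Sunday: Nov 5 2023.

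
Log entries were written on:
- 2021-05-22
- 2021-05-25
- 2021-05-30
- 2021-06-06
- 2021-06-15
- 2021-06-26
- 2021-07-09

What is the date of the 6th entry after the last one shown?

Intervals are 3, 5, 7, 9, 11, 13 days — an arithmetic progression with common difference 2.
Next gap: 15 days. 2021-07-09 + 15 days = 2021-07-24.
Next gap: 17 days. 2021-07-24 + 17 days = 2021-08-10.
Next gap: 19 days. 2021-08-10 + 19 days = 2021-08-29.
Next gap: 21 days. 2021-08-29 + 21 days = 2021-09-19.
Next gap: 23 days. 2021-09-19 + 23 days = 2021-10-12.
Next gap: 25 days. 2021-10-12 + 25 days = 2021-11-06.

2021-11-06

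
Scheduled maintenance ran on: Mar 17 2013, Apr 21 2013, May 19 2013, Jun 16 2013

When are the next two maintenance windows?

Jul 21 2013, Aug 18 2013

Gaps: 35, 28, 28 days — a mix of 28 and 35. Every date is a Sunday.
Each is the 3rd Sunday of its month.
July 2013 — 3rd Sunday is Jul 21 2013.
3rd Sunday of August 2013: Aug 18 2013.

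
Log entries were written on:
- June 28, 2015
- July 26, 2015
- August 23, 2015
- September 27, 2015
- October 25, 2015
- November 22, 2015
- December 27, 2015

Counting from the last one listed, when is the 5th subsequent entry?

May 22, 2016

These are Sundays at 28- or 35-day spacing (28, 28, 35, 28, 28, 35).
The pattern: 4th Sunday of the month.
4th Sunday of January 2016: January 24, 2016.
February 2016 — 4th Sunday is February 28, 2016.
4th Sunday of March 2016: March 27, 2016.
April 2016 — 4th Sunday is April 24, 2016.
4th Sunday of May 2016: May 22, 2016.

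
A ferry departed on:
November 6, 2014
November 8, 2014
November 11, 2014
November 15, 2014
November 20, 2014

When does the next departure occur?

The spacing grows by 1 each time: 2, 3, 4, 5 days.
Next gap: 6 days. November 20, 2014 + 6 days = November 26, 2014.

November 26, 2014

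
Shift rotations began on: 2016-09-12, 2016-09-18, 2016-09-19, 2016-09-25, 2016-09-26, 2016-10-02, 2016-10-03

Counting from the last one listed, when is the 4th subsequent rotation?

2016-10-17

Every event lands on a Monday or Sunday (gaps cycle 6, 1, 6, 1, 6, 1).
So the schedule is: every Monday and Sunday.
The following Sunday is 2016-10-09.
The following Monday is 2016-10-10.
Next Sunday: 2016-10-16.
Next Monday: 2016-10-17.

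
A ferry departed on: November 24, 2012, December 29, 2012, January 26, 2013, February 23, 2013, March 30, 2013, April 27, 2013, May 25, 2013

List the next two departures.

June 29, 2013; July 27, 2013

These are Saturdays with 35, 28, 28, 35, 28, 28-day gaps.
Each is the final Saturday of its month — December 29, 2012 is past the 28th, so '4th Saturday' doesn't fit.
Last Saturday of June 2013: June 29, 2013.
Last Saturday of July 2013: July 27, 2013.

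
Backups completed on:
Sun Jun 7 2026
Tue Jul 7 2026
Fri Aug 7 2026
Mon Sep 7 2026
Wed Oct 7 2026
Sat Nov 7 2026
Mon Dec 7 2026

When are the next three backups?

Thu Jan 7 2027, Sun Feb 7 2027, Sun Mar 7 2027

Each date is the 7th; the gaps (30, 31, 31, 30, 31, 30) track the month lengths.
The rule is the 7th of each month.
January 2027: Thu Jan 7 2027.
Next: February 2027 → Sun Feb 7 2027.
Next: March 2027 → Sun Mar 7 2027.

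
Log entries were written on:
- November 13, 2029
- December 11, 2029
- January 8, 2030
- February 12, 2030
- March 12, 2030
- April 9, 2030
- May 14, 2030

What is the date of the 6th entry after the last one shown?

November 12, 2030

Gaps: 28, 28, 35, 28, 28, 35 days — a mix of 28 and 35. Every date is a Tuesday.
Each is the 2nd Tuesday of its month.
2nd Tuesday of June 2030: June 11, 2030.
2nd Tuesday of July 2030: July 9, 2030.
2nd Tuesday of August 2030: August 13, 2030.
2nd Tuesday of September 2030: September 10, 2030.
2nd Tuesday of October 2030: October 8, 2030.
November 2030 — 2nd Tuesday is November 12, 2030.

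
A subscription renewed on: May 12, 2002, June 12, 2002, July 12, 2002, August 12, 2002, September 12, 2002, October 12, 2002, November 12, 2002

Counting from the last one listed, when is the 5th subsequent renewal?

April 12, 2003

The day-of-month is always 12 (31, 30, 31, 31, 30, 31 days between events).
So this recurs on the 12th of each month.
Next: December 2002 → December 12, 2002.
January 2003: January 12, 2003.
February 2003: February 12, 2003.
Next: March 2003 → March 12, 2003.
Next: April 2003 → April 12, 2003.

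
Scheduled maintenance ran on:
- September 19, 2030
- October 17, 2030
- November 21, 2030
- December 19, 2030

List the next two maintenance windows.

These are Thursdays at 28- or 35-day spacing (28, 35, 28).
The pattern: 3rd Thursday of the month.
3rd Thursday of January 2031: January 16, 2031.
3rd Thursday of February 2031: February 20, 2031.

January 16, 2031; February 20, 2031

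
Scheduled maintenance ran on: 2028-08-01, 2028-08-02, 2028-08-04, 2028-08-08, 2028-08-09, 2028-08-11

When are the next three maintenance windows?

2028-08-15, 2028-08-16, 2028-08-18

The gap pattern 1, 2, 4, 1, 2 repeats every 3 events.
These are the Tuesdays, Wednesdays and Fridays of each week.
Next Tuesday: 2028-08-15.
Next Wednesday: 2028-08-16.
Next Friday: 2028-08-18.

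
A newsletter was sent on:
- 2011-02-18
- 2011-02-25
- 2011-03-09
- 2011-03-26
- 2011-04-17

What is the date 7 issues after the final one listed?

2012-02-05

The spacing grows by 5 each time: 7, 12, 17, 22 days.
Next gap: 27 days. 2011-04-17 + 27 days = 2011-05-14.
Next gap: 32 days. 2011-05-14 + 32 days = 2011-06-15.
Next gap: 37 days. 2011-06-15 + 37 days = 2011-07-22.
Next gap: 42 days. 2011-07-22 + 42 days = 2011-09-02.
Next gap: 47 days. 2011-09-02 + 47 days = 2011-10-19.
Next gap: 52 days. 2011-10-19 + 52 days = 2011-12-10.
Next gap: 57 days. 2011-12-10 + 57 days = 2012-02-05.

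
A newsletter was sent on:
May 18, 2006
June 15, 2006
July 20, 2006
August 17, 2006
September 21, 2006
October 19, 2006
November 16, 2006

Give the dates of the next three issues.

December 21, 2006; January 18, 2007; February 15, 2007

These are Thursdays at 28- or 35-day spacing (28, 35, 28, 35, 28, 28).
The pattern: 3rd Thursday of the month.
December 2006 — 3rd Thursday is December 21, 2006.
January 2007 — 3rd Thursday is January 18, 2007.
3rd Thursday of February 2007: February 15, 2007.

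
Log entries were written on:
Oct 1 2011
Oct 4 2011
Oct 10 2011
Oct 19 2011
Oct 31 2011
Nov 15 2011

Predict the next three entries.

The spacing grows by 3 each time: 3, 6, 9, 12, 15 days.
Next gap: 18 days. Nov 15 2011 + 18 days = Dec 3 2011.
Next gap: 21 days. Dec 3 2011 + 21 days = Dec 24 2011.
Next gap: 24 days. Dec 24 2011 + 24 days = Jan 17 2012.

Dec 3 2011, Dec 24 2011, Jan 17 2012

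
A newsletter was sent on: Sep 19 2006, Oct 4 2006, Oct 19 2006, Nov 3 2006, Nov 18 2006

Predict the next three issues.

The spacing is 15, 15, 15, 15 days — always 15 days.
Nov 18 2006 + 15 days = Dec 3 2006.
Dec 3 2006 + 15 days = Dec 18 2006.
Dec 18 2006 + 15 days = Jan 2 2007.

Dec 3 2006, Dec 18 2006, Jan 2 2007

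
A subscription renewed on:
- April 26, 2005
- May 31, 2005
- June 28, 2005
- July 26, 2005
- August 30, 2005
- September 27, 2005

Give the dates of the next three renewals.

These are Tuesdays with 35, 28, 28, 35, 28-day gaps.
Each is the final Tuesday of its month — May 31, 2005 is past the 28th, so '4th Tuesday' doesn't fit.
Last Tuesday of October 2005: October 25, 2005.
Last Tuesday of November 2005: November 29, 2005.
December 2005 ends with Tuesday December 27, 2005.

October 25, 2005; November 29, 2005; December 27, 2005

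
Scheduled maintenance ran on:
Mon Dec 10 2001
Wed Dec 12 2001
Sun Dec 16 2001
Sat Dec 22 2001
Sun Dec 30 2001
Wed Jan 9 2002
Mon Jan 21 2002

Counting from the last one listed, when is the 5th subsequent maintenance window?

Sun Apr 21 2002

Gaps: 2, 4, 6, 8, 10, 12 days — each gap is 2 larger than the previous one.
Next gap: 14 days. Mon Jan 21 2002 + 14 days = Mon Feb 4 2002.
Next gap: 16 days. Mon Feb 4 2002 + 16 days = Wed Feb 20 2002.
Next gap: 18 days. Wed Feb 20 2002 + 18 days = Sun Mar 10 2002.
Next gap: 20 days. Sun Mar 10 2002 + 20 days = Sat Mar 30 2002.
Next gap: 22 days. Sat Mar 30 2002 + 22 days = Sun Apr 21 2002.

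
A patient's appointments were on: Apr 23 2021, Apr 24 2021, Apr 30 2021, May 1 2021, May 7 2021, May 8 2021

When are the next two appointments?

May 14 2021, May 15 2021

The gap pattern 1, 6, 1, 6, 1 repeats every 2 events.
These are the Fridays and Saturdays of each week.
Next Friday: May 14 2021.
The following Saturday is May 15 2021.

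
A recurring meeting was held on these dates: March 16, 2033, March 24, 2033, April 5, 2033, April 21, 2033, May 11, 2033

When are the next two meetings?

Gaps: 8, 12, 16, 20 days — each gap is 4 larger than the previous one.
Next gap: 24 days. May 11, 2033 + 24 days = June 4, 2033.
Next gap: 28 days. June 4, 2033 + 28 days = July 2, 2033.

June 4, 2033; July 2, 2033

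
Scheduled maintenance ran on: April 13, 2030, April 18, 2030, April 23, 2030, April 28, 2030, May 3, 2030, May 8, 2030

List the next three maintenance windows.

Gaps between consecutive events: 5, 5, 5, 5, 5 days — a constant 5-day interval.
May 8, 2030 + 5 days = May 13, 2030.
May 13, 2030 + 5 days = May 18, 2030.
May 18, 2030 + 5 days = May 23, 2030.

May 13, 2030; May 18, 2030; May 23, 2030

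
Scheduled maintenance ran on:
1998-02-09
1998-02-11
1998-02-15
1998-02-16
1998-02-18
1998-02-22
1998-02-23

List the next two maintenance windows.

The gap pattern 2, 4, 1, 2, 4, 1 repeats every 3 events.
These are the Mondays, Wednesdays and Sundays of each week.
The following Wednesday is 1998-02-25.
Next Sunday: 1998-03-01.

1998-02-25, 1998-03-01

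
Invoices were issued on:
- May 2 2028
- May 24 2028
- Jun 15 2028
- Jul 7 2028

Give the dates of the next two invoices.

Every event comes 22 days after the last (22, 22, 22).
Jul 7 2028 + 22 days = Jul 29 2028.
Jul 29 2028 + 22 days = Aug 20 2028.

Jul 29 2028, Aug 20 2028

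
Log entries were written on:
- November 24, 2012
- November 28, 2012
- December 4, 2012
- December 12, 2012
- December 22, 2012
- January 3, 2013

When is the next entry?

Intervals are 4, 6, 8, 10, 12 days — an arithmetic progression with common difference 2.
Next gap: 14 days. January 3, 2013 + 14 days = January 17, 2013.

January 17, 2013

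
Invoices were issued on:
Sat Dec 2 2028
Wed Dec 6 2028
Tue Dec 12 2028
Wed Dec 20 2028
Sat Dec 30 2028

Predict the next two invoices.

The spacing grows by 2 each time: 4, 6, 8, 10 days.
Next gap: 12 days. Sat Dec 30 2028 + 12 days = Thu Jan 11 2029.
Next gap: 14 days. Thu Jan 11 2029 + 14 days = Thu Jan 25 2029.

Thu Jan 11 2029, Thu Jan 25 2029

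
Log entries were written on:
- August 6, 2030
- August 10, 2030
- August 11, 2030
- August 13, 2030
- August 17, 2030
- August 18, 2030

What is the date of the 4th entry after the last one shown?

August 27, 2030

Gaps: 4, 1, 2, 4, 1 days — not constant, but cyclic with period 3.
The events fall on every Tuesday, Saturday and Sunday.
The following Tuesday is August 20, 2030.
The following Saturday is August 24, 2030.
The following Sunday is August 25, 2030.
The following Tuesday is August 27, 2030.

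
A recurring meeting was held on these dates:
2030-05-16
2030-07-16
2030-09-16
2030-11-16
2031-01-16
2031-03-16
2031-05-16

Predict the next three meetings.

The day-of-month is always 16 (61, 62, 61, 61, 59, 61 days between events).
So this recurs on the 16th of every 2 months.
Next: July 2031 → 2031-07-16.
September 2031: 2031-09-16.
Next: November 2031 → 2031-11-16.

2031-07-16, 2031-09-16, 2031-11-16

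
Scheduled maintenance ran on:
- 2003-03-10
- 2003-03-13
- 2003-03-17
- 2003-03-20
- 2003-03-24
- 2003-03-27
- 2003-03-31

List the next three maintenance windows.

Gaps: 3, 4, 3, 4, 3, 4 days — not constant, but cyclic with period 2.
The events fall on every Monday and Thursday.
The following Thursday is 2003-04-03.
The following Monday is 2003-04-07.
Next Thursday: 2003-04-10.

2003-04-03, 2003-04-07, 2003-04-10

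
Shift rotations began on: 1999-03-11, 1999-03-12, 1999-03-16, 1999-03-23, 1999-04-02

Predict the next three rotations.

The spacing grows by 3 each time: 1, 4, 7, 10 days.
Next gap: 13 days. 1999-04-02 + 13 days = 1999-04-15.
Next gap: 16 days. 1999-04-15 + 16 days = 1999-05-01.
Next gap: 19 days. 1999-05-01 + 19 days = 1999-05-20.

1999-04-15, 1999-05-01, 1999-05-20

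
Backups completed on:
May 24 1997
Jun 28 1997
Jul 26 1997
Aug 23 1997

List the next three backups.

Sep 27 1997, Oct 25 1997, Nov 22 1997

Gaps: 35, 28, 28 days — a mix of 28 and 35. Every date is a Saturday.
Each is the 4th Saturday of its month.
4th Saturday of September 1997: Sep 27 1997.
4th Saturday of October 1997: Oct 25 1997.
November 1997 — 4th Saturday is Nov 22 1997.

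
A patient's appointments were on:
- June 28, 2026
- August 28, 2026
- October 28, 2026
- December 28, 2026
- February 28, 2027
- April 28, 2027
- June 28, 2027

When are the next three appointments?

August 28, 2027; October 28, 2027; December 28, 2027

Gaps: 61, 61, 61, 62, 59, 61 days — not constant. Every event is on the 28th of the month.
Pattern: the 28th of every 2 months.
August 2027: August 28, 2027.
October 2027: October 28, 2027.
Next: December 2027 → December 28, 2027.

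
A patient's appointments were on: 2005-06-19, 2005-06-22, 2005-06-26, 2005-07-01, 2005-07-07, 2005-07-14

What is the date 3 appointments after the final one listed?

2005-08-10

Intervals are 3, 4, 5, 6, 7 days — an arithmetic progression with common difference 1.
Next gap: 8 days. 2005-07-14 + 8 days = 2005-07-22.
Next gap: 9 days. 2005-07-22 + 9 days = 2005-07-31.
Next gap: 10 days. 2005-07-31 + 10 days = 2005-08-10.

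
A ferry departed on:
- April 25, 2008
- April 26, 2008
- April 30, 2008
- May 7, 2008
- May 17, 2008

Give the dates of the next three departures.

May 30, 2008; June 15, 2008; July 4, 2008

The spacing grows by 3 each time: 1, 4, 7, 10 days.
Next gap: 13 days. May 17, 2008 + 13 days = May 30, 2008.
Next gap: 16 days. May 30, 2008 + 16 days = June 15, 2008.
Next gap: 19 days. June 15, 2008 + 19 days = July 4, 2008.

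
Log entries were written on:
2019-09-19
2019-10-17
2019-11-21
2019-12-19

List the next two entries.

Gaps: 28, 35, 28 days — a mix of 28 and 35. Every date is a Thursday.
Each is the 3rd Thursday of its month.
3rd Thursday of January 2020: 2020-01-16.
February 2020 — 3rd Thursday is 2020-02-20.

2020-01-16, 2020-02-20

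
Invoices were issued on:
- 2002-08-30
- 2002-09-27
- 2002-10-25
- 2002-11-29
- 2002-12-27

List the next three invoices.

All Fridays; the gaps (28, 28, 35, 28) vary with month length.
This is the last Friday of each month.
Last Friday of January 2003: 2003-01-31.
Last Friday of February 2003: 2003-02-28.
March 2003 ends with Friday 2003-03-28.

2003-01-31, 2003-02-28, 2003-03-28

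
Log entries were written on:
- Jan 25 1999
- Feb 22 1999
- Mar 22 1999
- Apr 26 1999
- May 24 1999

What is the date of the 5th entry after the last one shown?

Oct 25 1999

All dates are Mondays, 28, 28, 35, 28 days apart.
Specifically, the 4th Monday of each month.
June 1999 — 4th Monday is Jun 28 1999.
4th Monday of July 1999: Jul 26 1999.
August 1999 — 4th Monday is Aug 23 1999.
September 1999 — 4th Monday is Sep 27 1999.
October 1999 — 4th Monday is Oct 25 1999.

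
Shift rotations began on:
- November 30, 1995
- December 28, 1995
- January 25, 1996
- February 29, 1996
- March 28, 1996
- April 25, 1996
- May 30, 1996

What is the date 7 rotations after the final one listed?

Every date is a Thursday; gaps 28, 28, 35, 28, 28, 35 days.
Each is the last Thursday of its month (at least one falls on the 29th or later, ruling out '4th Thursday').
June 1996 ends with Thursday June 27, 1996.
Last Thursday of July 1996: July 25, 1996.
Last Thursday of August 1996: August 29, 1996.
Last Thursday of September 1996: September 26, 1996.
October 1996 ends with Thursday October 31, 1996.
Last Thursday of November 1996: November 28, 1996.
Last Thursday of December 1996: December 26, 1996.

December 26, 1996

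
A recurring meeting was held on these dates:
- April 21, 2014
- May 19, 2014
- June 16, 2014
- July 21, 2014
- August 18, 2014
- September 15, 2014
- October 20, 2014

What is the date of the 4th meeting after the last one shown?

February 16, 2015

Gaps: 28, 28, 35, 28, 28, 35 days — a mix of 28 and 35. Every date is a Monday.
Each is the 3rd Monday of its month.
November 2014 — 3rd Monday is November 17, 2014.
December 2014 — 3rd Monday is December 15, 2014.
3rd Monday of January 2015: January 19, 2015.
3rd Monday of February 2015: February 16, 2015.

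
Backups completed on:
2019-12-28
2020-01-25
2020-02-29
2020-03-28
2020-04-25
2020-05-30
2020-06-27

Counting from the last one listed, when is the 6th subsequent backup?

All Saturdays; the gaps (28, 35, 28, 28, 35, 28) vary with month length.
This is the last Saturday of each month.
July 2020 ends with Saturday 2020-07-25.
August 2020 ends with Saturday 2020-08-29.
Last Saturday of September 2020: 2020-09-26.
Last Saturday of October 2020: 2020-10-31.
November 2020 ends with Saturday 2020-11-28.
Last Saturday of December 2020: 2020-12-26.

2020-12-26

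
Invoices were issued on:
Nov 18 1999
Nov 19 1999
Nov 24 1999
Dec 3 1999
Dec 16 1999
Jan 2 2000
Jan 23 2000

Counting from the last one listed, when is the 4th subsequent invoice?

Gaps: 1, 5, 9, 13, 17, 21 days — each gap is 4 larger than the previous one.
Next gap: 25 days. Jan 23 2000 + 25 days = Feb 17 2000.
Next gap: 29 days. Feb 17 2000 + 29 days = Mar 17 2000.
Next gap: 33 days. Mar 17 2000 + 33 days = Apr 19 2000.
Next gap: 37 days. Apr 19 2000 + 37 days = May 26 2000.

May 26 2000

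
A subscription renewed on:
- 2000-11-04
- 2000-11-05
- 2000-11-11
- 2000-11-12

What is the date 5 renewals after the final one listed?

2000-12-02

The gap pattern 1, 6, 1 repeats every 2 events.
These are the Saturdays and Sundays of each week.
The following Saturday is 2000-11-18.
The following Sunday is 2000-11-19.
Next Saturday: 2000-11-25.
The following Sunday is 2000-11-26.
The following Saturday is 2000-12-02.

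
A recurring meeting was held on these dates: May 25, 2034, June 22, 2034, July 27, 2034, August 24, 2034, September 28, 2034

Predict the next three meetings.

October 26, 2034; November 23, 2034; December 28, 2034

These are Thursdays at 28- or 35-day spacing (28, 35, 28, 35).
The pattern: 4th Thursday of the month.
4th Thursday of October 2034: October 26, 2034.
November 2034 — 4th Thursday is November 23, 2034.
4th Thursday of December 2034: December 28, 2034.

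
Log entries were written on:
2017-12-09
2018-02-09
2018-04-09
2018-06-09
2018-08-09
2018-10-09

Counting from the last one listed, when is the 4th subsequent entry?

2019-06-09

The day-of-month is always 9 (62, 59, 61, 61, 61 days between events).
So this recurs on the 9th of every 2 months.
December 2018: 2018-12-09.
Next: February 2019 → 2019-02-09.
April 2019: 2019-04-09.
Next: June 2019 → 2019-06-09.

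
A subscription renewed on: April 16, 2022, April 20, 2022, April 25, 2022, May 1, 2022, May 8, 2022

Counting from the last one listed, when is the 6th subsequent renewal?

July 10, 2022

The spacing grows by 1 each time: 4, 5, 6, 7 days.
Next gap: 8 days. May 8, 2022 + 8 days = May 16, 2022.
Next gap: 9 days. May 16, 2022 + 9 days = May 25, 2022.
Next gap: 10 days. May 25, 2022 + 10 days = June 4, 2022.
Next gap: 11 days. June 4, 2022 + 11 days = June 15, 2022.
Next gap: 12 days. June 15, 2022 + 12 days = June 27, 2022.
Next gap: 13 days. June 27, 2022 + 13 days = July 10, 2022.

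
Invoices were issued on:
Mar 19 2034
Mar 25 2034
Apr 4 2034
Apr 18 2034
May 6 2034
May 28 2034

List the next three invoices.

Gaps: 6, 10, 14, 18, 22 days — each gap is 4 larger than the previous one.
Next gap: 26 days. May 28 2034 + 26 days = Jun 23 2034.
Next gap: 30 days. Jun 23 2034 + 30 days = Jul 23 2034.
Next gap: 34 days. Jul 23 2034 + 34 days = Aug 26 2034.

Jun 23 2034, Jul 23 2034, Aug 26 2034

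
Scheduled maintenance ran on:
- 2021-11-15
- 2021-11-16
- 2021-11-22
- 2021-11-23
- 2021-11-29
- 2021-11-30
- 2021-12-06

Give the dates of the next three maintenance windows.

2021-12-07, 2021-12-13, 2021-12-14

The gap pattern 1, 6, 1, 6, 1, 6 repeats every 2 events.
These are the Mondays and Tuesdays of each week.
Next Tuesday: 2021-12-07.
The following Monday is 2021-12-13.
Next Tuesday: 2021-12-14.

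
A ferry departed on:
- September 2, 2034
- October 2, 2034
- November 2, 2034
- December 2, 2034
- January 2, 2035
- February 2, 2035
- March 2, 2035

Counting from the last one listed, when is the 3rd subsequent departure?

The day-of-month is always 2 (30, 31, 30, 31, 31, 28 days between events).
So this recurs on the 2nd of each month.
April 2035: April 2, 2035.
Next: May 2035 → May 2, 2035.
June 2035: June 2, 2035.

June 2, 2035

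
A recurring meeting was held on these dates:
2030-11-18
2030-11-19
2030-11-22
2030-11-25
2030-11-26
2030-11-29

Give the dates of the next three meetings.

Gaps: 1, 3, 3, 1, 3 days — not constant, but cyclic with period 3.
The events fall on every Monday, Tuesday and Friday.
Next Monday: 2030-12-02.
Next Tuesday: 2030-12-03.
The following Friday is 2030-12-06.

2030-12-02, 2030-12-03, 2030-12-06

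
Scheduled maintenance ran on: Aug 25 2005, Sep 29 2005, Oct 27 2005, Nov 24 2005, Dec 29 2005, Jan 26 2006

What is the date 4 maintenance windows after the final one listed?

These are Thursdays with 35, 28, 28, 35, 28-day gaps.
Each is the final Thursday of its month — Sep 29 2005 is past the 28th, so '4th Thursday' doesn't fit.
Last Thursday of February 2006: Feb 23 2006.
Last Thursday of March 2006: Mar 30 2006.
Last Thursday of April 2006: Apr 27 2006.
Last Thursday of May 2006: May 25 2006.

May 25 2006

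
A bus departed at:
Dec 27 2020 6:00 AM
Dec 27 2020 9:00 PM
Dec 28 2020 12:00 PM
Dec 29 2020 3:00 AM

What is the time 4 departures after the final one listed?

Spacing: 15, 15, 15 h — constant 15 h.
Dec 29 2020 3:00 AM + 15 h = Dec 29 2020 6:00 PM.
Dec 29 2020 6:00 PM + 15 h = Dec 30 2020 9:00 AM.
Dec 30 2020 9:00 AM + 15 h = Dec 31 2020 12:00 AM.
Dec 31 2020 12:00 AM + 15 h = Dec 31 2020 3:00 PM.

Dec 31 2020 3:00 PM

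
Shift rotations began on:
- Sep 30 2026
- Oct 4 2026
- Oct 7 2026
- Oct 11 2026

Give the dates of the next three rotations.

Oct 14 2026, Oct 18 2026, Oct 21 2026

Every event lands on a Wednesday or Sunday (gaps cycle 4, 3, 4).
So the schedule is: every Wednesday and Sunday.
Next Wednesday: Oct 14 2026.
The following Sunday is Oct 18 2026.
Next Wednesday: Oct 21 2026.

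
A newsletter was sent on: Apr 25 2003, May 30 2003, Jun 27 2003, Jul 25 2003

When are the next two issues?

Every date is a Friday; gaps 35, 28, 28 days.
Each is the last Friday of its month (at least one falls on the 29th or later, ruling out '4th Friday').
Last Friday of August 2003: Aug 29 2003.
Last Friday of September 2003: Sep 26 2003.

Aug 29 2003, Sep 26 2003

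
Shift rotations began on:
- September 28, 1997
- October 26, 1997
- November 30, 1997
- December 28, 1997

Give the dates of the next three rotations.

January 25, 1998; February 22, 1998; March 29, 1998

These are Sundays with 28, 35, 28-day gaps.
Each is the final Sunday of its month — November 30, 1997 is past the 28th, so '4th Sunday' doesn't fit.
Last Sunday of January 1998: January 25, 1998.
February 1998 ends with Sunday February 22, 1998.
Last Sunday of March 1998: March 29, 1998.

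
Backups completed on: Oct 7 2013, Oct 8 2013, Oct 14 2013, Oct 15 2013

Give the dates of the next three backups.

Oct 21 2013, Oct 22 2013, Oct 28 2013

The gap pattern 1, 6, 1 repeats every 2 events.
These are the Mondays and Tuesdays of each week.
The following Monday is Oct 21 2013.
Next Tuesday: Oct 22 2013.
The following Monday is Oct 28 2013.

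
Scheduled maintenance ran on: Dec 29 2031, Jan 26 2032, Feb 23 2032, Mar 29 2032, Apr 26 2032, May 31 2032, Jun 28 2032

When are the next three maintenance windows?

All Mondays; the gaps (28, 28, 35, 28, 35, 28) vary with month length.
This is the last Monday of each month.
July 2032 ends with Monday Jul 26 2032.
August 2032 ends with Monday Aug 30 2032.
Last Monday of September 2032: Sep 27 2032.

Jul 26 2032, Aug 30 2032, Sep 27 2032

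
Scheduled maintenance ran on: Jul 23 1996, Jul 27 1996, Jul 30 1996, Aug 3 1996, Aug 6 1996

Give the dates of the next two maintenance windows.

Gaps: 4, 3, 4, 3 days — not constant, but cyclic with period 2.
The events fall on every Tuesday and Saturday.
The following Saturday is Aug 10 1996.
The following Tuesday is Aug 13 1996.

Aug 10 1996, Aug 13 1996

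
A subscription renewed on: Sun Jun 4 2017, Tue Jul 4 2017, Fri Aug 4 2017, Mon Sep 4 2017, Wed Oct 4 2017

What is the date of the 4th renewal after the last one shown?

Sun Feb 4 2018

The day-of-month is always 4 (30, 31, 31, 30 days between events).
So this recurs on the 4th of each month.
November 2017: Sat Nov 4 2017.
December 2017: Mon Dec 4 2017.
January 2018: Thu Jan 4 2018.
February 2018: Sun Feb 4 2018.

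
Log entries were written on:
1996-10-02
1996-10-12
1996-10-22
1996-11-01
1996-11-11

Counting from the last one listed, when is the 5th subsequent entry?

1996-12-31

Every event comes 10 days after the last (10, 10, 10, 10).
1996-11-11 + 10 days = 1996-11-21.
1996-11-21 + 10 days = 1996-12-01.
1996-12-01 + 10 days = 1996-12-11.
1996-12-11 + 10 days = 1996-12-21.
1996-12-21 + 10 days = 1996-12-31.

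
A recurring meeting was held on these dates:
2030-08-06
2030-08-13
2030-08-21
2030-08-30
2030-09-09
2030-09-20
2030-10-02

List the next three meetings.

2030-10-15, 2030-10-29, 2030-11-13

Gaps: 7, 8, 9, 10, 11, 12 days — each gap is 1 larger than the previous one.
Next gap: 13 days. 2030-10-02 + 13 days = 2030-10-15.
Next gap: 14 days. 2030-10-15 + 14 days = 2030-10-29.
Next gap: 15 days. 2030-10-29 + 15 days = 2030-11-13.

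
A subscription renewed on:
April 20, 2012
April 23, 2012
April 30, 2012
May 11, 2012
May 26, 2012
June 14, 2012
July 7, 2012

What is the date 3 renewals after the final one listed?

October 8, 2012

Intervals are 3, 7, 11, 15, 19, 23 days — an arithmetic progression with common difference 4.
Next gap: 27 days. July 7, 2012 + 27 days = August 3, 2012.
Next gap: 31 days. August 3, 2012 + 31 days = September 3, 2012.
Next gap: 35 days. September 3, 2012 + 35 days = October 8, 2012.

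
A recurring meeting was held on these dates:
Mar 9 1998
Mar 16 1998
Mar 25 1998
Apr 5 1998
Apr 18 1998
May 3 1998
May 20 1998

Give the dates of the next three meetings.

Intervals are 7, 9, 11, 13, 15, 17 days — an arithmetic progression with common difference 2.
Next gap: 19 days. May 20 1998 + 19 days = Jun 8 1998.
Next gap: 21 days. Jun 8 1998 + 21 days = Jun 29 1998.
Next gap: 23 days. Jun 29 1998 + 23 days = Jul 22 1998.

Jun 8 1998, Jun 29 1998, Jul 22 1998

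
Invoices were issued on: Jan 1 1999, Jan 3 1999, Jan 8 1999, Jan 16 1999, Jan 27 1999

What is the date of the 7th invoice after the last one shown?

Jul 7 1999

Intervals are 2, 5, 8, 11 days — an arithmetic progression with common difference 3.
Next gap: 14 days. Jan 27 1999 + 14 days = Feb 10 1999.
Next gap: 17 days. Feb 10 1999 + 17 days = Feb 27 1999.
Next gap: 20 days. Feb 27 1999 + 20 days = Mar 19 1999.
Next gap: 23 days. Mar 19 1999 + 23 days = Apr 11 1999.
Next gap: 26 days. Apr 11 1999 + 26 days = May 7 1999.
Next gap: 29 days. May 7 1999 + 29 days = Jun 5 1999.
Next gap: 32 days. Jun 5 1999 + 32 days = Jul 7 1999.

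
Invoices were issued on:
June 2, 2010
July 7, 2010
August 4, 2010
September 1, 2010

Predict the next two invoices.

October 6, 2010; November 3, 2010

All dates are Wednesdays, 35, 28, 28 days apart.
Specifically, the 1st Wednesday of each month.
1st Wednesday of October 2010: October 6, 2010.
1st Wednesday of November 2010: November 3, 2010.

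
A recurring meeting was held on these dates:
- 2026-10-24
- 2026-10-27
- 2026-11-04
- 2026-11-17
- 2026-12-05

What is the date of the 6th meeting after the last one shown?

2027-07-06

Gaps: 3, 8, 13, 18 days — each gap is 5 larger than the previous one.
Next gap: 23 days. 2026-12-05 + 23 days = 2026-12-28.
Next gap: 28 days. 2026-12-28 + 28 days = 2027-01-25.
Next gap: 33 days. 2027-01-25 + 33 days = 2027-02-27.
Next gap: 38 days. 2027-02-27 + 38 days = 2027-04-06.
Next gap: 43 days. 2027-04-06 + 43 days = 2027-05-19.
Next gap: 48 days. 2027-05-19 + 48 days = 2027-07-06.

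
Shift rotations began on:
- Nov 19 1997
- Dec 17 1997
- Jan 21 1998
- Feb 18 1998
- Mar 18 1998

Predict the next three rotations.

All dates are Wednesdays, 28, 35, 28, 28 days apart.
Specifically, the 3rd Wednesday of each month.
3rd Wednesday of April 1998: Apr 15 1998.
3rd Wednesday of May 1998: May 20 1998.
3rd Wednesday of June 1998: Jun 17 1998.

Apr 15 1998, May 20 1998, Jun 17 1998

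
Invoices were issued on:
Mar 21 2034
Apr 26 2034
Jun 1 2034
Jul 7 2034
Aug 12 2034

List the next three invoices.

Gaps between consecutive events: 36, 36, 36, 36 days — a constant 36-day interval.
Aug 12 2034 + 36 days = Sep 17 2034.
Sep 17 2034 + 36 days = Oct 23 2034.
Oct 23 2034 + 36 days = Nov 28 2034.

Sep 17 2034, Oct 23 2034, Nov 28 2034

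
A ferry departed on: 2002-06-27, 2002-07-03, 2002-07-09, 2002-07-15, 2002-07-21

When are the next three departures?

2002-07-27, 2002-08-02, 2002-08-08

The spacing is 6, 6, 6, 6 days — always 6 days.
2002-07-21 + 6 days = 2002-07-27.
2002-07-27 + 6 days = 2002-08-02.
2002-08-02 + 6 days = 2002-08-08.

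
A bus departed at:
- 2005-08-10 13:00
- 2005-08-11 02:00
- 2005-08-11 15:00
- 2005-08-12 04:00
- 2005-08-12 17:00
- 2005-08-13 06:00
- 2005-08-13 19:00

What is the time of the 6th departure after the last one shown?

2005-08-17 01:00

The interval is a steady 13 hours (13, 13, 13, 13, 13, 13).
2005-08-13 19:00 + 13 h = 2005-08-14 08:00.
2005-08-14 08:00 + 13 h = 2005-08-14 21:00.
2005-08-14 21:00 + 13 h = 2005-08-15 10:00.
2005-08-15 10:00 + 13 h = 2005-08-15 23:00.
2005-08-15 23:00 + 13 h = 2005-08-16 12:00.
2005-08-16 12:00 + 13 h = 2005-08-17 01:00.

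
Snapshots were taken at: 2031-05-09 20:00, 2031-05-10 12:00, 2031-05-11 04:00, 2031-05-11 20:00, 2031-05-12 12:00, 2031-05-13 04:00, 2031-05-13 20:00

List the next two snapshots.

2031-05-14 12:00, 2031-05-15 04:00

The interval is a steady 16 hours (16, 16, 16, 16, 16, 16).
2031-05-13 20:00 + 16 h = 2031-05-14 12:00.
2031-05-14 12:00 + 16 h = 2031-05-15 04:00.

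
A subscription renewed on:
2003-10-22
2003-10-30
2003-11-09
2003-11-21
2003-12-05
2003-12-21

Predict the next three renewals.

Intervals are 8, 10, 12, 14, 16 days — an arithmetic progression with common difference 2.
Next gap: 18 days. 2003-12-21 + 18 days = 2004-01-08.
Next gap: 20 days. 2004-01-08 + 20 days = 2004-01-28.
Next gap: 22 days. 2004-01-28 + 22 days = 2004-02-19.

2004-01-08, 2004-01-28, 2004-02-19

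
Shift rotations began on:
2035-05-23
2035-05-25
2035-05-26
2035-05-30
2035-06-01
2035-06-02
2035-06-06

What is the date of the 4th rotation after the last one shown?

The gap pattern 2, 1, 4, 2, 1, 4 repeats every 3 events.
These are the Wednesdays, Fridays and Saturdays of each week.
Next Friday: 2035-06-08.
The following Saturday is 2035-06-09.
The following Wednesday is 2035-06-13.
Next Friday: 2035-06-15.

2035-06-15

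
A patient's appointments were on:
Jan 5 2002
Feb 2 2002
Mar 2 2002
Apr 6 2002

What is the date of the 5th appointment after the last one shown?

Sep 7 2002

All dates are Saturdays, 28, 28, 35 days apart.
Specifically, the 1st Saturday of each month.
May 2002 — 1st Saturday is May 4 2002.
1st Saturday of June 2002: Jun 1 2002.
1st Saturday of July 2002: Jul 6 2002.
1st Saturday of August 2002: Aug 3 2002.
1st Saturday of September 2002: Sep 7 2002.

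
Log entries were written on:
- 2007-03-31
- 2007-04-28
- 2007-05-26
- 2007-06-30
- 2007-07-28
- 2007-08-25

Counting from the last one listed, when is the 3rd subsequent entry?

All Saturdays; the gaps (28, 28, 35, 28, 28) vary with month length.
This is the last Saturday of each month.
Last Saturday of September 2007: 2007-09-29.
October 2007 ends with Saturday 2007-10-27.
November 2007 ends with Saturday 2007-11-24.

2007-11-24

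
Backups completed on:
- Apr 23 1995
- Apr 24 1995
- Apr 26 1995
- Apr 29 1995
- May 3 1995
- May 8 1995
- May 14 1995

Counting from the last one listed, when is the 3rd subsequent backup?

Jun 7 1995

Intervals are 1, 2, 3, 4, 5, 6 days — an arithmetic progression with common difference 1.
Next gap: 7 days. May 14 1995 + 7 days = May 21 1995.
Next gap: 8 days. May 21 1995 + 8 days = May 29 1995.
Next gap: 9 days. May 29 1995 + 9 days = Jun 7 1995.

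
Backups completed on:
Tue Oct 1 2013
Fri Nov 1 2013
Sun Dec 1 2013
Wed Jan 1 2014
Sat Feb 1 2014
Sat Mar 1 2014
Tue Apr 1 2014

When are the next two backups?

The day-of-month is always 1 (31, 30, 31, 31, 28, 31 days between events).
So this recurs on the 1st of each month.
Next: May 2014 → Thu May 1 2014.
Next: June 2014 → Sun Jun 1 2014.

Thu May 1 2014, Sun Jun 1 2014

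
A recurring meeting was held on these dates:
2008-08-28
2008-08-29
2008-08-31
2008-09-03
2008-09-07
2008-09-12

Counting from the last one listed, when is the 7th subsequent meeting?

2008-11-14

Intervals are 1, 2, 3, 4, 5 days — an arithmetic progression with common difference 1.
Next gap: 6 days. 2008-09-12 + 6 days = 2008-09-18.
Next gap: 7 days. 2008-09-18 + 7 days = 2008-09-25.
Next gap: 8 days. 2008-09-25 + 8 days = 2008-10-03.
Next gap: 9 days. 2008-10-03 + 9 days = 2008-10-12.
Next gap: 10 days. 2008-10-12 + 10 days = 2008-10-22.
Next gap: 11 days. 2008-10-22 + 11 days = 2008-11-02.
Next gap: 12 days. 2008-11-02 + 12 days = 2008-11-14.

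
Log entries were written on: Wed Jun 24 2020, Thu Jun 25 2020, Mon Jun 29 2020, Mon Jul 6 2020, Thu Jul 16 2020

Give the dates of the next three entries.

Wed Jul 29 2020, Fri Aug 14 2020, Wed Sep 2 2020

Gaps: 1, 4, 7, 10 days — each gap is 3 larger than the previous one.
Next gap: 13 days. Thu Jul 16 2020 + 13 days = Wed Jul 29 2020.
Next gap: 16 days. Wed Jul 29 2020 + 16 days = Fri Aug 14 2020.
Next gap: 19 days. Fri Aug 14 2020 + 19 days = Wed Sep 2 2020.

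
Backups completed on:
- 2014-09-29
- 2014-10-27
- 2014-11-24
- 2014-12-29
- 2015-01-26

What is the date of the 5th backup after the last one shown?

These are Mondays with 28, 28, 35, 28-day gaps.
Each is the final Monday of its month — 2014-09-29 is past the 28th, so '4th Monday' doesn't fit.
February 2015 ends with Monday 2015-02-23.
Last Monday of March 2015: 2015-03-30.
April 2015 ends with Monday 2015-04-27.
Last Monday of May 2015: 2015-05-25.
June 2015 ends with Monday 2015-06-29.

2015-06-29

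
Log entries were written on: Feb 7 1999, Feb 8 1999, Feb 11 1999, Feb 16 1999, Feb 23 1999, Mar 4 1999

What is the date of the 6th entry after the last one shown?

Jun 8 1999

The spacing grows by 2 each time: 1, 3, 5, 7, 9 days.
Next gap: 11 days. Mar 4 1999 + 11 days = Mar 15 1999.
Next gap: 13 days. Mar 15 1999 + 13 days = Mar 28 1999.
Next gap: 15 days. Mar 28 1999 + 15 days = Apr 12 1999.
Next gap: 17 days. Apr 12 1999 + 17 days = Apr 29 1999.
Next gap: 19 days. Apr 29 1999 + 19 days = May 18 1999.
Next gap: 21 days. May 18 1999 + 21 days = Jun 8 1999.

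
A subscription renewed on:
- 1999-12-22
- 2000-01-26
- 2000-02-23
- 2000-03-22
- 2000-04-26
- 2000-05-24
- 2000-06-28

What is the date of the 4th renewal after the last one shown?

2000-10-25

These are Wednesdays at 28- or 35-day spacing (35, 28, 28, 35, 28, 35).
The pattern: 4th Wednesday of the month.
July 2000 — 4th Wednesday is 2000-07-26.
August 2000 — 4th Wednesday is 2000-08-23.
September 2000 — 4th Wednesday is 2000-09-27.
October 2000 — 4th Wednesday is 2000-10-25.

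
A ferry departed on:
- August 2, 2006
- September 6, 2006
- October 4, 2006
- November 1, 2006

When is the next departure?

All dates are Wednesdays, 35, 28, 28 days apart.
Specifically, the 1st Wednesday of each month.
December 2006 — 1st Wednesday is December 6, 2006.

December 6, 2006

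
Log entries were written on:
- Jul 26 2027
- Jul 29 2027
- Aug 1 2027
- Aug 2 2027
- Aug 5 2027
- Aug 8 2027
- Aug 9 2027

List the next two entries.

Aug 12 2027, Aug 15 2027

Every event lands on a Monday or Thursday or Sunday (gaps cycle 3, 3, 1, 3, 3, 1).
So the schedule is: every Monday, Thursday and Sunday.
Next Thursday: Aug 12 2027.
Next Sunday: Aug 15 2027.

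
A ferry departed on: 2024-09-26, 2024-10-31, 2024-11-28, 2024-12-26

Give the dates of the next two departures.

2025-01-30, 2025-02-27

These are Thursdays with 35, 28, 28-day gaps.
Each is the final Thursday of its month — 2024-10-31 is past the 28th, so '4th Thursday' doesn't fit.
Last Thursday of January 2025: 2025-01-30.
February 2025 ends with Thursday 2025-02-27.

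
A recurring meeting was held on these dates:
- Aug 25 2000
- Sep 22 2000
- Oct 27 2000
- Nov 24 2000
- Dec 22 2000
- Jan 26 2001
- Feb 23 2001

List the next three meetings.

Mar 23 2001, Apr 27 2001, May 25 2001

Gaps: 28, 35, 28, 28, 35, 28 days — a mix of 28 and 35. Every date is a Friday.
Each is the 4th Friday of its month.
4th Friday of March 2001: Mar 23 2001.
4th Friday of April 2001: Apr 27 2001.
May 2001 — 4th Friday is May 25 2001.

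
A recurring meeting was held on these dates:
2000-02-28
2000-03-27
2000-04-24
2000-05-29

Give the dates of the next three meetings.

2000-06-26, 2000-07-31, 2000-08-28

Every date is a Monday; gaps 28, 28, 35 days.
Each is the last Monday of its month (at least one falls on the 29th or later, ruling out '4th Monday').
June 2000 ends with Monday 2000-06-26.
Last Monday of July 2000: 2000-07-31.
August 2000 ends with Monday 2000-08-28.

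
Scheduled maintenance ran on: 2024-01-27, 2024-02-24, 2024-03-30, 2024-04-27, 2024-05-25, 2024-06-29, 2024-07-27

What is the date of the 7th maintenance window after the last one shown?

2025-02-22

Every date is a Saturday; gaps 28, 35, 28, 28, 35, 28 days.
Each is the last Saturday of its month (at least one falls on the 29th or later, ruling out '4th Saturday').
August 2024 ends with Saturday 2024-08-31.
September 2024 ends with Saturday 2024-09-28.
October 2024 ends with Saturday 2024-10-26.
November 2024 ends with Saturday 2024-11-30.
December 2024 ends with Saturday 2024-12-28.
Last Saturday of January 2025: 2025-01-25.
February 2025 ends with Saturday 2025-02-22.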